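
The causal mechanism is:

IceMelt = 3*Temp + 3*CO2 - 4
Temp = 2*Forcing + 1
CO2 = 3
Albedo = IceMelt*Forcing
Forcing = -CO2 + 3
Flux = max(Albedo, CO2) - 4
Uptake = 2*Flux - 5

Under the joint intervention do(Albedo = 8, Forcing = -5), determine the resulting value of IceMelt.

Setting Albedo = 8, Forcing = -5 by intervention discards those variables' equations.
Temp = 2*Forcing + 1  [with Forcing=-5]  = -9
IceMelt = 3*Temp + 3*CO2 - 4  [with Temp=-9, CO2=3]  = -22

-22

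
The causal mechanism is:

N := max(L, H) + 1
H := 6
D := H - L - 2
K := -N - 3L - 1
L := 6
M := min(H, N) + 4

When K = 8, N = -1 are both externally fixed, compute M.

3

The joint intervention fixes K = 8, N = -1, removing each variable's own equation.
M = min(H, N) + 4  [with H=6, N=-1]  = 3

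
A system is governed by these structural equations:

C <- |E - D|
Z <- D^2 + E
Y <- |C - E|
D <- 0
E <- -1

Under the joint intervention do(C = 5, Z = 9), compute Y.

Setting C = 5, Z = 9 by intervention discards those variables' equations.
Y = |C - E|  [with C=5, E=-1]  = 6

6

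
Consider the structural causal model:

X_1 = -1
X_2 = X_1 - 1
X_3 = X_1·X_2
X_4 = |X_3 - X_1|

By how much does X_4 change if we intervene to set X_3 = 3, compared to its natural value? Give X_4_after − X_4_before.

1

The intervention breaks the incoming arrows to X_3: X_3 = X_1·X_2 no longer applies, and X_3 = 3.
X_4 = |X_3 - X_1|  [with X_3=3, X_1=-1]  = 4
Without intervention: X_2 = X_1 - 1  [with X_1=-1]  = -2; X_3 = X_1·X_2  [with X_1=-1, X_2=-2]  = 2; X_4 = |X_3 - X_1|  [with X_3=2, X_1=-1]  = 3.
Change = 4 − 3 = 1.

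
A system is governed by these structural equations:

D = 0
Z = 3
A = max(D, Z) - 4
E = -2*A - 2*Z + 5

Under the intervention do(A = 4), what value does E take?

The intervention breaks the incoming arrows to A: A = max(D, Z) - 4 no longer applies, and A = 4.
E = -2*A - 2*Z + 5  [with A=4, Z=3]  = -9

-9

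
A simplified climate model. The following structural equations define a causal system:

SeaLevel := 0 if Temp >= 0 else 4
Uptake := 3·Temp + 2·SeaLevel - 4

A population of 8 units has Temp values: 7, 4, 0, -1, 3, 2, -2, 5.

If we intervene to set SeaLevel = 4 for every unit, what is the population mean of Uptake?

10.75

The intervention sets SeaLevel=4 in all 8 units regardless of Temp. Recomputing Uptake per unit gives 25, 16, 4, 1, 13, 10, -2, 19; average 10.75.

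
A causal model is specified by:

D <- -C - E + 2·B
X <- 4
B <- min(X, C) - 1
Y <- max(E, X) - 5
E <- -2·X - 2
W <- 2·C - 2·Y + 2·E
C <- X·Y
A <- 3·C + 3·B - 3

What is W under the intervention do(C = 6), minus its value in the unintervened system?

The intervention breaks the incoming arrows to C: C <- X·Y no longer applies, and C = 6.
E = -2·X - 2  [with X=4]  = -10
Y = max(E, X) - 5  [with E=-10, X=4]  = -1
W = 2·C - 2·Y + 2·E  [with C=6, Y=-1, E=-10]  = -6
Without intervention: E = -2·X - 2  [with X=4]  = -10; Y = max(E, X) - 5  [with E=-10, X=4]  = -1; C = X·Y  [with X=4, Y=-1]  = -4; W = 2·C - 2·Y + 2·E  [with C=-4, Y=-1, E=-10]  = -26.
Change = -6 − (-26) = 20.

20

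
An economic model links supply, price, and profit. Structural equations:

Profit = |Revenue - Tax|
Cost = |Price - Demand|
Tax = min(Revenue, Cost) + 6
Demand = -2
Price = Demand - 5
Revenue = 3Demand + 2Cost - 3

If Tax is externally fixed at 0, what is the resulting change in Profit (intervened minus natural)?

-5

The intervention breaks the incoming arrows to Tax: Tax = min(Revenue, Cost) + 6 no longer applies, and Tax = 0.
Price = Demand - 5  [with Demand=-2]  = -7
Cost = |Price - Demand|  [with Price=-7, Demand=-2]  = 5
Revenue = 3Demand + 2Cost - 3  [with Demand=-2, Cost=5]  = 1
Profit = |Revenue - Tax|  [with Revenue=1, Tax=0]  = 1
Without intervention: Price = Demand - 5  [with Demand=-2]  = -7; Cost = |Price - Demand|  [with Price=-7, Demand=-2]  = 5; Revenue = 3Demand + 2Cost - 3  [with Demand=-2, Cost=5]  = 1; Tax = min(Revenue, Cost) + 6  [with Revenue=1, Cost=5]  = 7; Profit = |Revenue - Tax|  [with Revenue=1, Tax=7]  = 6.
Change = 1 − 6 = -5.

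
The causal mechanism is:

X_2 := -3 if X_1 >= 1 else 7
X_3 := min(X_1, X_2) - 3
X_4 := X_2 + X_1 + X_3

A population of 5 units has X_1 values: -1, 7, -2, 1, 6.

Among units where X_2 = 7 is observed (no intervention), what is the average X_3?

Observing X_2=7 restricts to units where X_2's equation naturally yields 7: X_1 ∈ {-1, -2}. In that subpopulation X_3 = -4, -5, mean -4.5.

-4.5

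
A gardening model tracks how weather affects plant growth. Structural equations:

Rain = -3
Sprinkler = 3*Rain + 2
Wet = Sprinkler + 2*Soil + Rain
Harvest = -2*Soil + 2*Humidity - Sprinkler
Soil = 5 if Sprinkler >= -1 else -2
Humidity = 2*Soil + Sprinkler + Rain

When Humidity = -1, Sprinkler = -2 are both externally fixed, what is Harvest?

4

The joint intervention fixes Humidity = -1, Sprinkler = -2, removing each variable's own equation.
Soil = 5 if Sprinkler >= -1 else -2  [with Sprinkler=-2]  = -2
Harvest = -2*Soil + 2*Humidity - Sprinkler  [with Soil=-2, Humidity=-1, Sprinkler=-2]  = 4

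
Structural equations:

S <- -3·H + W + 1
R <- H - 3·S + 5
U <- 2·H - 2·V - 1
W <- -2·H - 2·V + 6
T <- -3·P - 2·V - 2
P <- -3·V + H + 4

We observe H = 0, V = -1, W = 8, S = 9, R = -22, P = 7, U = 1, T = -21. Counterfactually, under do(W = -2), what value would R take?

do(W=-2) replaces the equation W <- -2·H - 2·V + 6 with the constant W = -2.
S = -3·H + W + 1  [with H=0, W=-2]  = -1
R = H - 3·S + 5  [with H=0, S=-1]  = 8

8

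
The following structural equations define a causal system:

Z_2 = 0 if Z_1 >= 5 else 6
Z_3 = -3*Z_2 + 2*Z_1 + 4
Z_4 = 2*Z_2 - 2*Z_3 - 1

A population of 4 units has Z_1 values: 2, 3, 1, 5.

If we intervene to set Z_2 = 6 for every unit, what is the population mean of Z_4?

Every unit gets Z_2=6 under the intervention. Z_4 values become 31, 27, 35, 19; E[Z_4|do(Z_2=6)] = 28.

28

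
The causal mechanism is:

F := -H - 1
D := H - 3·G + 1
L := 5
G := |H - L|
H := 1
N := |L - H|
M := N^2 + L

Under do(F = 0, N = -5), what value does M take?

Setting F = 0, N = -5 by intervention discards those variables' equations.
M = N^2 + L  [with N=-5, L=5]  = 30

30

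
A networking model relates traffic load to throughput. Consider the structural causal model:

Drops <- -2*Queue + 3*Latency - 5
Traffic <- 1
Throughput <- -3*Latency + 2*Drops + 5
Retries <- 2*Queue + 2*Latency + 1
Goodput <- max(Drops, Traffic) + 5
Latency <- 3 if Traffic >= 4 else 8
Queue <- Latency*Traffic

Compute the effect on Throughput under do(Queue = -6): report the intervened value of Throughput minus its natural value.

The intervention breaks the incoming arrows to Queue: Queue <- Latency*Traffic no longer applies, and Queue = -6.
Latency = 3 if Traffic >= 4 else 8  [with Traffic=1]  = 8
Drops = -2*Queue + 3*Latency - 5  [with Queue=-6, Latency=8]  = 31
Throughput = -3*Latency + 2*Drops + 5  [with Latency=8, Drops=31]  = 43
Without intervention: Latency = 3 if Traffic >= 4 else 8  [with Traffic=1]  = 8; Queue = Latency*Traffic  [with Latency=8, Traffic=1]  = 8; Drops = -2*Queue + 3*Latency - 5  [with Queue=8, Latency=8]  = 3; Throughput = -3*Latency + 2*Drops + 5  [with Latency=8, Drops=3]  = -13.
Change = 43 − (-13) = 56.

56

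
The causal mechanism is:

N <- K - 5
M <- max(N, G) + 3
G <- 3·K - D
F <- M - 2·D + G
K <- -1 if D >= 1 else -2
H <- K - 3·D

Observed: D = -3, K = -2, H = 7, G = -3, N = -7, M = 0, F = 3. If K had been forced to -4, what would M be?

Under do(K=-4), the mechanism K <- -1 if D >= 1 else -2 is discarded; K is fixed at -4.
G = 3·K - D  [with K=-4, D=-3]  = -9
N = K - 5  [with K=-4]  = -9
M = max(N, G) + 3  [with N=-9, G=-9]  = -6

-6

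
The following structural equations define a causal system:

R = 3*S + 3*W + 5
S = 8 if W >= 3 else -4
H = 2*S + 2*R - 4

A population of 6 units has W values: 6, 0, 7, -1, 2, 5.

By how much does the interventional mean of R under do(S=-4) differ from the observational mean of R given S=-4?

Under do(S=-4), S's equation is replaced by S=-4 for every unit. Per-unit R: 11, -7, 14, -10, -1, 8. Mean = 2.5.
Observing S=-4 restricts to units where S's equation naturally yields -4: W ∈ {0, -1, 2}. In that subpopulation R = -7, -10, -1, mean -6.
Difference = 2.5 − (-6) = 8.5.

8.5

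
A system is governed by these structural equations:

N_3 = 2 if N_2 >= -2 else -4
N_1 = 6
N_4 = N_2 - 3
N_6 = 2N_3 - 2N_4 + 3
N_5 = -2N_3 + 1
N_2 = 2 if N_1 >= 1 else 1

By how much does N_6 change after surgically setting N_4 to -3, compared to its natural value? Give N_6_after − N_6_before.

4

Under do(N_4=-3), the mechanism N_4 = N_2 - 3 is discarded; N_4 is fixed at -3.
N_2 = 2 if N_1 >= 1 else 1  [with N_1=6]  = 2
N_3 = 2 if N_2 >= -2 else -4  [with N_2=2]  = 2
N_6 = 2N_3 - 2N_4 + 3  [with N_3=2, N_4=-3]  = 13
Without intervention: N_2 = 2 if N_1 >= 1 else 1  [with N_1=6]  = 2; N_3 = 2 if N_2 >= -2 else -4  [with N_2=2]  = 2; N_4 = N_2 - 3  [with N_2=2]  = -1; N_6 = 2N_3 - 2N_4 + 3  [with N_3=2, N_4=-1]  = 9.
Change = 13 − 9 = 4.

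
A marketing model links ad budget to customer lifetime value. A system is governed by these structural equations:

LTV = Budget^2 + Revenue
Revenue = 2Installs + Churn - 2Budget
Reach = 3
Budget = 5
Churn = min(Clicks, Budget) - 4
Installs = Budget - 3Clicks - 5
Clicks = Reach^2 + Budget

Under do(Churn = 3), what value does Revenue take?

The intervention breaks the incoming arrows to Churn: Churn = min(Clicks, Budget) - 4 no longer applies, and Churn = 3.
Clicks = Reach^2 + Budget  [with Reach=3, Budget=5]  = 14
Installs = Budget - 3Clicks - 5  [with Budget=5, Clicks=14]  = -42
Revenue = 2Installs + Churn - 2Budget  [with Installs=-42, Churn=3, Budget=5]  = -91

-91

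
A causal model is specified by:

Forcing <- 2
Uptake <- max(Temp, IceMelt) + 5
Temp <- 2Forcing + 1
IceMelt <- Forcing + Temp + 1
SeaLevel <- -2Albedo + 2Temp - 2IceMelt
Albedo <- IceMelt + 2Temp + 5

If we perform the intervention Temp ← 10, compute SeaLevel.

-82

do(Temp=10) replaces the equation Temp <- 2Forcing + 1 with the constant Temp = 10.
IceMelt = Forcing + Temp + 1  [with Forcing=2, Temp=10]  = 13
Albedo = IceMelt + 2Temp + 5  [with IceMelt=13, Temp=10]  = 38
SeaLevel = -2Albedo + 2Temp - 2IceMelt  [with Albedo=38, Temp=10, IceMelt=13]  = -82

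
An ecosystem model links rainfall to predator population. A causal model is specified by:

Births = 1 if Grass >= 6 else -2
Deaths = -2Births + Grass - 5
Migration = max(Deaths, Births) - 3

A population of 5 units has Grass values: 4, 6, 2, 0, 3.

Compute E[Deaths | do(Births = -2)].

The intervention sets Births=-2 in all 5 units regardless of Grass. Recomputing Deaths per unit gives 3, 5, 1, -1, 2; average 2.

2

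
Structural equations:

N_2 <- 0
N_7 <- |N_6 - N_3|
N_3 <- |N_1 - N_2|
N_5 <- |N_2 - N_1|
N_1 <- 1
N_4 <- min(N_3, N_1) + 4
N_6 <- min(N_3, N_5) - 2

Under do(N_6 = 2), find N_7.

Intervening sets N_6 = 2 and removes its equation (N_6 <- min(N_3, N_5) - 2).
N_3 = |N_1 - N_2|  [with N_1=1, N_2=0]  = 1
N_7 = |N_6 - N_3|  [with N_6=2, N_3=1]  = 1

1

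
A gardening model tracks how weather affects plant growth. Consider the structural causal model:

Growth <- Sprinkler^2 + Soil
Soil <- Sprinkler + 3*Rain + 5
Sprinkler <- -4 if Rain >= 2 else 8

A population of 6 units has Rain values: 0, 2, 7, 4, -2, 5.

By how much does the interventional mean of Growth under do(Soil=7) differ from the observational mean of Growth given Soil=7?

The intervention sets Soil=7 in all 6 units regardless of Rain. Recomputing Growth per unit gives 71, 23, 23, 23, 71, 23; average 39.
Observing Soil=7 restricts to units where Soil's equation naturally yields 7: Rain ∈ {2, -2}. In that subpopulation Growth = 23, 71, mean 47.
Difference = 39 − 47 = -8.

-8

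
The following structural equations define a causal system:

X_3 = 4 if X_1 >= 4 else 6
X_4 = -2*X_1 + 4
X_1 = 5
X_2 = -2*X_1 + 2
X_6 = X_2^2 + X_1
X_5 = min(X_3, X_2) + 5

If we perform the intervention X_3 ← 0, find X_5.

do(X_3=0) replaces the equation X_3 = 4 if X_1 >= 4 else 6 with the constant X_3 = 0.
X_2 = -2*X_1 + 2  [with X_1=5]  = -8
X_5 = min(X_3, X_2) + 5  [with X_3=0, X_2=-8]  = -3

-3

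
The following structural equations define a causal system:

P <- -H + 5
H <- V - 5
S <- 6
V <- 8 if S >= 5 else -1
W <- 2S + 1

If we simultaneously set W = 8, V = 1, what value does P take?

9

Setting W = 8, V = 1 by intervention discards those variables' equations.
H = V - 5  [with V=1]  = -4
P = -H + 5  [with H=-4]  = 9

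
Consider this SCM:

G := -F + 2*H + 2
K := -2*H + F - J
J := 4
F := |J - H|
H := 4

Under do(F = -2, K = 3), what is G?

The joint intervention fixes F = -2, K = 3, removing each variable's own equation.
G = -F + 2*H + 2  [with F=-2, H=4]  = 12

12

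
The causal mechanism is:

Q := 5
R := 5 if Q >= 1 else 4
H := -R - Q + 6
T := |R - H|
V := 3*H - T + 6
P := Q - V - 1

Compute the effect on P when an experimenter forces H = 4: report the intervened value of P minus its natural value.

The intervention breaks the incoming arrows to H: H := -R - Q + 6 no longer applies, and H = 4.
R = 5 if Q >= 1 else 4  [with Q=5]  = 5
T = |R - H|  [with R=5, H=4]  = 1
V = 3*H - T + 6  [with H=4, T=1]  = 17
P = Q - V - 1  [with Q=5, V=17]  = -13
Without intervention: R = 5 if Q >= 1 else 4  [with Q=5]  = 5; H = -R - Q + 6  [with R=5, Q=5]  = -4; T = |R - H|  [with R=5, H=-4]  = 9; V = 3*H - T + 6  [with H=-4, T=9]  = -15; P = Q - V - 1  [with Q=5, V=-15]  = 19.
Change = -13 − 19 = -32.

-32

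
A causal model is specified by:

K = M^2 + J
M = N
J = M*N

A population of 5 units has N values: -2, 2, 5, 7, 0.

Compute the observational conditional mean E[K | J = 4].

E[K|J=4] averages over only the 2 units with J=4 (N = -2, 2): K = 8, 8, mean 8.

8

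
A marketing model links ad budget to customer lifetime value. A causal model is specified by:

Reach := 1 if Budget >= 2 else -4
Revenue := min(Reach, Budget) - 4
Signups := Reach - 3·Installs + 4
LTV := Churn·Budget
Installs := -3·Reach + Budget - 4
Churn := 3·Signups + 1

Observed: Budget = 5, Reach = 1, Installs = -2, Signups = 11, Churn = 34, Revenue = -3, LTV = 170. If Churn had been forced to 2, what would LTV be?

Under do(Churn=2), the mechanism Churn := 3·Signups + 1 is discarded; Churn is fixed at 2.
LTV = Churn·Budget  [with Churn=2, Budget=5]  = 10

10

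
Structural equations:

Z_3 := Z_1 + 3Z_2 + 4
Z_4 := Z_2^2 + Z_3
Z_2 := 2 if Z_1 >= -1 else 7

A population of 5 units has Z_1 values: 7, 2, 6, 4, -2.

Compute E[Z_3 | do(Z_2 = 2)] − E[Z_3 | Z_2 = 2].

do(Z_2=2) breaks Z_2's dependence on Z_1. With Z_2=2 fixed, Z_3 across the units is 17, 12, 16, 14, 8, mean 13.4.
Observing Z_2=2 restricts to units where Z_2's equation naturally yields 2: Z_1 ∈ {7, 2, 6, 4}. In that subpopulation Z_3 = 17, 12, 16, 14, mean 14.75.
Difference = 13.4 − 14.75 = -1.35.

-1.35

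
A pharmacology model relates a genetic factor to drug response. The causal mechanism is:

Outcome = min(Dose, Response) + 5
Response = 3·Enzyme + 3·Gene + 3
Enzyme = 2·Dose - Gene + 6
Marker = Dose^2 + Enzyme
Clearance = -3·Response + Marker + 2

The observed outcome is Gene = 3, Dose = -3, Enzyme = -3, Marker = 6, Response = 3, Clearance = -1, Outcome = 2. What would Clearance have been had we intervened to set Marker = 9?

2

Under do(Marker=9), the mechanism Marker = Dose^2 + Enzyme is discarded; Marker is fixed at 9.
Enzyme = 2·Dose - Gene + 6  [with Dose=-3, Gene=3]  = -3
Response = 3·Enzyme + 3·Gene + 3  [with Enzyme=-3, Gene=3]  = 3
Clearance = -3·Response + Marker + 2  [with Response=3, Marker=9]  = 2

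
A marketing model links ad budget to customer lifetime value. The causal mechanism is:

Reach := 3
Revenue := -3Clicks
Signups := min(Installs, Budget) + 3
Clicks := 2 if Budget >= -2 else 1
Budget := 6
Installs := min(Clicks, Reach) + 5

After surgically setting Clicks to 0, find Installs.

The intervention breaks the incoming arrows to Clicks: Clicks := 2 if Budget >= -2 else 1 no longer applies, and Clicks = 0.
Installs = min(Clicks, Reach) + 5  [with Clicks=0, Reach=3]  = 5

5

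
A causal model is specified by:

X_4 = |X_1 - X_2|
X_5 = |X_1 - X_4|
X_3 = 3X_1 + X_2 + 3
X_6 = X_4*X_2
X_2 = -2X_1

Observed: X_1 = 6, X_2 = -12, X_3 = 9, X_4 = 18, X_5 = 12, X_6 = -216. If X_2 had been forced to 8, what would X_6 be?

Under do(X_2=8), the mechanism X_2 = -2X_1 is discarded; X_2 is fixed at 8.
X_4 = |X_1 - X_2|  [with X_1=6, X_2=8]  = 2
X_6 = X_4*X_2  [with X_4=2, X_2=8]  = 16

16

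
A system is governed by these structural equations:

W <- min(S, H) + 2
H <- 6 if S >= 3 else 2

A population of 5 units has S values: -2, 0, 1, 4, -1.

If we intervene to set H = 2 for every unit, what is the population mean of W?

2

Every unit gets H=2 under the intervention. W values become 0, 2, 3, 4, 1; E[W|do(H=2)] = 2.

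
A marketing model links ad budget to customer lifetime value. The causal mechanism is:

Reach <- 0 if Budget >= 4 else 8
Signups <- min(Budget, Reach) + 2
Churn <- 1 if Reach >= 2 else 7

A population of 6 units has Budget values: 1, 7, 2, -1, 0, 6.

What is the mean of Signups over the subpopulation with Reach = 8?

Observing Reach=8 restricts to units where Reach's equation naturally yields 8: Budget ∈ {1, 2, -1, 0}. In that subpopulation Signups = 3, 4, 1, 2, mean 2.5.

2.5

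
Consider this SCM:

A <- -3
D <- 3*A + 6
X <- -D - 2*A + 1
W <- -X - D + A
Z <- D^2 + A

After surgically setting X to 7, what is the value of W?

-7

The intervention breaks the incoming arrows to X: X <- -D - 2*A + 1 no longer applies, and X = 7.
D = 3*A + 6  [with A=-3]  = -3
W = -X - D + A  [with X=7, D=-3, A=-3]  = -7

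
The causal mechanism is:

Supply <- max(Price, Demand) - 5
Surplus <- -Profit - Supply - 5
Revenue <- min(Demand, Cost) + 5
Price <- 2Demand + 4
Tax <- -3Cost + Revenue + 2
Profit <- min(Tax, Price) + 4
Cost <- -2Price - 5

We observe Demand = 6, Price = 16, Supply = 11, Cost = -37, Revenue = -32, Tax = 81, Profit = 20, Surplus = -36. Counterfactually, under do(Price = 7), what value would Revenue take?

do(Price=7) replaces the equation Price <- 2Demand + 4 with the constant Price = 7.
Cost = -2Price - 5  [with Price=7]  = -19
Revenue = min(Demand, Cost) + 5  [with Demand=6, Cost=-19]  = -14

-14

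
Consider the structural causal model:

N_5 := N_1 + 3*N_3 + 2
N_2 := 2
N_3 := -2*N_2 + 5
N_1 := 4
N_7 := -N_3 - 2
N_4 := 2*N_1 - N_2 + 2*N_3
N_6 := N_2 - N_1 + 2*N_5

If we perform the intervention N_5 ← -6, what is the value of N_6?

-14

The intervention breaks the incoming arrows to N_5: N_5 := N_1 + 3*N_3 + 2 no longer applies, and N_5 = -6.
N_6 = N_2 - N_1 + 2*N_5  [with N_2=2, N_1=4, N_5=-6]  = -14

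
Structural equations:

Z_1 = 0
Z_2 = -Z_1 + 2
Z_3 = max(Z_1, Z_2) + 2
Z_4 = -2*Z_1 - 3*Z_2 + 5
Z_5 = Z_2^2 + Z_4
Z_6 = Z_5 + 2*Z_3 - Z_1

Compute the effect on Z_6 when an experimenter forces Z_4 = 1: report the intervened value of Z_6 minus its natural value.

Under do(Z_4=1), the mechanism Z_4 = -2*Z_1 - 3*Z_2 + 5 is discarded; Z_4 is fixed at 1.
Z_2 = -Z_1 + 2  [with Z_1=0]  = 2
Z_3 = max(Z_1, Z_2) + 2  [with Z_1=0, Z_2=2]  = 4
Z_5 = Z_2^2 + Z_4  [with Z_2=2, Z_4=1]  = 5
Z_6 = Z_5 + 2*Z_3 - Z_1  [with Z_5=5, Z_3=4, Z_1=0]  = 13
Without intervention: Z_2 = -Z_1 + 2  [with Z_1=0]  = 2; Z_3 = max(Z_1, Z_2) + 2  [with Z_1=0, Z_2=2]  = 4; Z_4 = -2*Z_1 - 3*Z_2 + 5  [with Z_1=0, Z_2=2]  = -1; Z_5 = Z_2^2 + Z_4  [with Z_2=2, Z_4=-1]  = 3; Z_6 = Z_5 + 2*Z_3 - Z_1  [with Z_5=3, Z_3=4, Z_1=0]  = 11.
Change = 13 − 11 = 2.

2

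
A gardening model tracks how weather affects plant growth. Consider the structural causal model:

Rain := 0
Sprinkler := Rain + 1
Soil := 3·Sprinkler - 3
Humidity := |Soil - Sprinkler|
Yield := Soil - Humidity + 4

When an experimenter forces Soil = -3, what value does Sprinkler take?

Under do(Soil=-3), the mechanism Soil := 3·Sprinkler - 3 is discarded; Soil is fixed at -3.
Since Sprinkler is not a descendant of the intervened variable, it is unaffected.
Sprinkler = Rain + 1  [with Rain=0]  = 1

1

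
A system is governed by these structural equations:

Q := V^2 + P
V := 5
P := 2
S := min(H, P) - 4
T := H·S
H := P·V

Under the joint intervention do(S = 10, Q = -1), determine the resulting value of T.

Setting S = 10, Q = -1 by intervention discards those variables' equations.
H = P·V  [with P=2, V=5]  = 10
T = H·S  [with H=10, S=10]  = 100

100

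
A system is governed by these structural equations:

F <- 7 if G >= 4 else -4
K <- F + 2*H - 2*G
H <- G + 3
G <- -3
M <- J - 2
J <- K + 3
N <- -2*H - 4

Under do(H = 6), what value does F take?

The intervention breaks the incoming arrows to H: H <- G + 3 no longer applies, and H = 6.
Since F is not a descendant of the intervened variable, it is unaffected.
F = 7 if G >= 4 else -4  [with G=-3]  = -4

-4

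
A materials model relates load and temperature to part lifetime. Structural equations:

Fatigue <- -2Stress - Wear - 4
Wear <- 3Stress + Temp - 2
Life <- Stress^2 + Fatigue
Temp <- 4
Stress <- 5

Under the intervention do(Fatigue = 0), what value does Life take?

Intervening sets Fatigue = 0 and removes its equation (Fatigue <- -2Stress - Wear - 4).
Life = Stress^2 + Fatigue  [with Stress=5, Fatigue=0]  = 25

25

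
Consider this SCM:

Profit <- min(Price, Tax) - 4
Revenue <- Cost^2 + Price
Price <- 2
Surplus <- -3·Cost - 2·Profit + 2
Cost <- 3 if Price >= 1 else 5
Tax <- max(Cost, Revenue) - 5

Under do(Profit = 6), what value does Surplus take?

-19

The intervention breaks the incoming arrows to Profit: Profit <- min(Price, Tax) - 4 no longer applies, and Profit = 6.
Cost = 3 if Price >= 1 else 5  [with Price=2]  = 3
Surplus = -3·Cost - 2·Profit + 2  [with Cost=3, Profit=6]  = -19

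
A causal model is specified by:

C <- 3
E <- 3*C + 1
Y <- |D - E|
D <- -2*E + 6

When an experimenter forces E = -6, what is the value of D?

The intervention breaks the incoming arrows to E: E <- 3*C + 1 no longer applies, and E = -6.
D = -2*E + 6  [with E=-6]  = 18

18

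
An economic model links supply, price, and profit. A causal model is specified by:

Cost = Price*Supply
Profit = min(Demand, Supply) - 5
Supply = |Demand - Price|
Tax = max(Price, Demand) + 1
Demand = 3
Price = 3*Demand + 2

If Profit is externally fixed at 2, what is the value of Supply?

do(Profit=2) replaces the equation Profit = min(Demand, Supply) - 5 with the constant Profit = 2.
Supply is not downstream of the intervention, so its value is determined by the original equations.
Price = 3*Demand + 2  [with Demand=3]  = 11
Supply = |Demand - Price|  [with Demand=3, Price=11]  = 8

8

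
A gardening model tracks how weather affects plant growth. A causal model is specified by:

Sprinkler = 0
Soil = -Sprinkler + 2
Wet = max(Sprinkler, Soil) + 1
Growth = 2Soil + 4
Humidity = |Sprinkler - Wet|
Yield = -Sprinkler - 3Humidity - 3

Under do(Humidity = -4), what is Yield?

9

The intervention breaks the incoming arrows to Humidity: Humidity = |Sprinkler - Wet| no longer applies, and Humidity = -4.
Yield = -Sprinkler - 3Humidity - 3  [with Sprinkler=0, Humidity=-4]  = 9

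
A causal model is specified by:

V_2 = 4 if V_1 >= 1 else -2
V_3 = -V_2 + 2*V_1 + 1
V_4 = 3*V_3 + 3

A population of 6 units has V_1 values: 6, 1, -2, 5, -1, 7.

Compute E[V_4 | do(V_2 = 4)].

10

The intervention sets V_2=4 in all 6 units regardless of V_1. Recomputing V_4 per unit gives 30, 0, -18, 24, -12, 36; average 10.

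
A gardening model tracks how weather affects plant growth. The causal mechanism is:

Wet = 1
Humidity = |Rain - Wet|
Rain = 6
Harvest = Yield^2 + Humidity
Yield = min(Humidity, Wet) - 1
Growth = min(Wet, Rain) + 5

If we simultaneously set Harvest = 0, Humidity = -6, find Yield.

Setting Harvest = 0, Humidity = -6 by intervention discards those variables' equations.
Yield = min(Humidity, Wet) - 1  [with Humidity=-6, Wet=1]  = -7

-7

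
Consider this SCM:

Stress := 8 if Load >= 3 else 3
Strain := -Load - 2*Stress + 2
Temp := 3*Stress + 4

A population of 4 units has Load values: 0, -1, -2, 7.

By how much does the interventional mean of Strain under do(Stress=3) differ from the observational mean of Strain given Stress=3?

-2

do(Stress=3) breaks Stress's dependence on Load. With Stress=3 fixed, Strain across the units is -4, -3, -2, -11, mean -5.
E[Strain|Stress=3] averages over only the 3 units with Stress=3 (Load = 0, -1, -2): Strain = -4, -3, -2, mean -3.
Difference = -5 − (-3) = -2.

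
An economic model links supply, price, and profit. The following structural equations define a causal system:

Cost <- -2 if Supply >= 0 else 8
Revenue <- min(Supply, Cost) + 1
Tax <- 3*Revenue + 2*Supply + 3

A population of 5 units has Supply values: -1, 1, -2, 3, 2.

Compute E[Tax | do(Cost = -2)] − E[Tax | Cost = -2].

-2.8

do(Cost=-2) breaks Cost's dependence on Supply. With Cost=-2 fixed, Tax across the units is -2, 2, -4, 6, 4, mean 1.2.
Observing Cost=-2 restricts to units where Cost's equation naturally yields -2: Supply ∈ {1, 3, 2}. In that subpopulation Tax = 2, 6, 4, mean 4.
Difference = 1.2 − 4 = -2.8.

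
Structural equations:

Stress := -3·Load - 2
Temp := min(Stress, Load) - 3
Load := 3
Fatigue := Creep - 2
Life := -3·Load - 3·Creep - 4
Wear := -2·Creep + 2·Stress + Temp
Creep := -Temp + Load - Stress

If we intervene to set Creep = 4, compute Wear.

Intervening sets Creep = 4 and removes its equation (Creep := -Temp + Load - Stress).
Stress = -3·Load - 2  [with Load=3]  = -11
Temp = min(Stress, Load) - 3  [with Stress=-11, Load=3]  = -14
Wear = -2·Creep + 2·Stress + Temp  [with Creep=4, Stress=-11, Temp=-14]  = -44

-44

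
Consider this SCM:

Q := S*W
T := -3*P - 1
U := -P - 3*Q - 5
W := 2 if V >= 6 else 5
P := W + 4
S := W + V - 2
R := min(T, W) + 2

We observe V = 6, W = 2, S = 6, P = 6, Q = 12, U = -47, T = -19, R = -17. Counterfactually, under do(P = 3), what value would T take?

-10

The intervention breaks the incoming arrows to P: P := W + 4 no longer applies, and P = 3.
T = -3*P - 1  [with P=3]  = -10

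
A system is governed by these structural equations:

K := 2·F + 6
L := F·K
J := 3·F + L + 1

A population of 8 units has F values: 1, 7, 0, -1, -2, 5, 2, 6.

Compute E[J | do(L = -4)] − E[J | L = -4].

Every unit gets L=-4 under the intervention. J values become 0, 18, -3, -6, -9, 12, 3, 15; E[J|do(L=-4)] = 3.75.
Observing L=-4 restricts to units where L's equation naturally yields -4: F ∈ {-1, -2}. In that subpopulation J = -6, -9, mean -7.5.
Difference = 3.75 − (-7.5) = 11.25.

11.25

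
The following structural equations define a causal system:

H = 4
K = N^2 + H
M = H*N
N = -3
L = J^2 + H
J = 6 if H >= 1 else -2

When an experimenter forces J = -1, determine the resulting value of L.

5

do(J=-1) replaces the equation J = 6 if H >= 1 else -2 with the constant J = -1.
L = J^2 + H  [with J=-1, H=4]  = 5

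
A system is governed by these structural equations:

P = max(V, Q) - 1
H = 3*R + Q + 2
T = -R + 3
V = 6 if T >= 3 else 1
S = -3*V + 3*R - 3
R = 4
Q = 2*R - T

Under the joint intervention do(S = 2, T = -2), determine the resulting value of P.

9

Under do(S = 2, T = -2), each intervened variable's structural equation is replaced by its fixed value.
Q = 2*R - T  [with R=4, T=-2]  = 10
V = 6 if T >= 3 else 1  [with T=-2]  = 1
P = max(V, Q) - 1  [with V=1, Q=10]  = 9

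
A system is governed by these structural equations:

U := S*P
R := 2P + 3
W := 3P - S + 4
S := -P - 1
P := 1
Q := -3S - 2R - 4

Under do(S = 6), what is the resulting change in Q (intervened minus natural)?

The intervention breaks the incoming arrows to S: S := -P - 1 no longer applies, and S = 6.
R = 2P + 3  [with P=1]  = 5
Q = -3S - 2R - 4  [with S=6, R=5]  = -32
Without intervention: R = 2P + 3  [with P=1]  = 5; S = -P - 1  [with P=1]  = -2; Q = -3S - 2R - 4  [with S=-2, R=5]  = -8.
Change = -32 − (-8) = -24.

-24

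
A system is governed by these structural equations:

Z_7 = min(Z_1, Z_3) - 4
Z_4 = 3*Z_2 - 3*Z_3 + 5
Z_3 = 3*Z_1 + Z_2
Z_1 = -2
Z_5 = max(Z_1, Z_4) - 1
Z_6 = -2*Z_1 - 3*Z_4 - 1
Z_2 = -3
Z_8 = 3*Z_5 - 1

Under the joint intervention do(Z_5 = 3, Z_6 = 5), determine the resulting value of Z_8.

8

Setting Z_5 = 3, Z_6 = 5 by intervention discards those variables' equations.
Z_8 = 3*Z_5 - 1  [with Z_5=3]  = 8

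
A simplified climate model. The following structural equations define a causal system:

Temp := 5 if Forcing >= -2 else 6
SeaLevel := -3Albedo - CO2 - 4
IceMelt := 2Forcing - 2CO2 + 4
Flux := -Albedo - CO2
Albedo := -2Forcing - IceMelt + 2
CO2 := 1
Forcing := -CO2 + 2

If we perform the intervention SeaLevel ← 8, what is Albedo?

do(SeaLevel=8) replaces the equation SeaLevel := -3Albedo - CO2 - 4 with the constant SeaLevel = 8.
Since Albedo is not a descendant of the intervened variable, it is unaffected.
Forcing = -CO2 + 2  [with CO2=1]  = 1
IceMelt = 2Forcing - 2CO2 + 4  [with Forcing=1, CO2=1]  = 4
Albedo = -2Forcing - IceMelt + 2  [with Forcing=1, IceMelt=4]  = -4

-4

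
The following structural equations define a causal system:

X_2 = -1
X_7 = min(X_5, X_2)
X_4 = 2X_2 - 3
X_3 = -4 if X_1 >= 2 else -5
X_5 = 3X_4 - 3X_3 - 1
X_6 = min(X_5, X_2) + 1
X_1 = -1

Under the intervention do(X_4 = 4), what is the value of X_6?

0

Under do(X_4=4), the mechanism X_4 = 2X_2 - 3 is discarded; X_4 is fixed at 4.
X_3 = -4 if X_1 >= 2 else -5  [with X_1=-1]  = -5
X_5 = 3X_4 - 3X_3 - 1  [with X_4=4, X_3=-5]  = 26
X_6 = min(X_5, X_2) + 1  [with X_5=26, X_2=-1]  = 0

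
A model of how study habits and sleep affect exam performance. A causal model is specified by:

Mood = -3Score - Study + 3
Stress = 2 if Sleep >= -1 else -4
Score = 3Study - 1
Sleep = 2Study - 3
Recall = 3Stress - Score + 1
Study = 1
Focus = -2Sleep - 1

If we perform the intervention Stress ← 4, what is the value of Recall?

11

The intervention breaks the incoming arrows to Stress: Stress = 2 if Sleep >= -1 else -4 no longer applies, and Stress = 4.
Score = 3Study - 1  [with Study=1]  = 2
Recall = 3Stress - Score + 1  [with Stress=4, Score=2]  = 11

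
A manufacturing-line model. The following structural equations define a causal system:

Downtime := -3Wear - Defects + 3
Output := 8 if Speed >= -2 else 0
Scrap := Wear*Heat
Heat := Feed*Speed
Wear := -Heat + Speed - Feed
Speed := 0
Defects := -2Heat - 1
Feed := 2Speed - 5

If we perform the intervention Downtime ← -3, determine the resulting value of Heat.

0

Under do(Downtime=-3), the mechanism Downtime := -3Wear - Defects + 3 is discarded; Downtime is fixed at -3.
No directed path runs from Downtime to Heat, so Heat keeps its natural value.
Feed = 2Speed - 5  [with Speed=0]  = -5
Heat = Feed*Speed  [with Feed=-5, Speed=0]  = 0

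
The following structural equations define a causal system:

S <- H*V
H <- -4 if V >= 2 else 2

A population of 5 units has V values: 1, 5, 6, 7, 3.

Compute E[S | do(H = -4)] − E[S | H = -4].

3.4

The intervention sets H=-4 in all 5 units regardless of V. Recomputing S per unit gives -4, -20, -24, -28, -12; average -17.6.
E[S|H=-4] averages over only the 4 units with H=-4 (V = 5, 6, 7, 3): S = -20, -24, -28, -12, mean -21.
Difference = -17.6 − (-21) = 3.4.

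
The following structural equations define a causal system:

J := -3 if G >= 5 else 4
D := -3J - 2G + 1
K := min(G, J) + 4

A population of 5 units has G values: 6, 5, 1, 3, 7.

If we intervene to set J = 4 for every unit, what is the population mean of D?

Under do(J=4), J's equation is replaced by J=4 for every unit. Per-unit D: -23, -21, -13, -17, -25. Mean = -19.8.

-19.8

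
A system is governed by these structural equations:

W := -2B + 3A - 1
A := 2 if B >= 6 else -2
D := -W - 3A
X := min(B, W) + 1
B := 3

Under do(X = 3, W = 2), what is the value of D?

4

The joint intervention fixes X = 3, W = 2, removing each variable's own equation.
A = 2 if B >= 6 else -2  [with B=3]  = -2
D = -W - 3A  [with W=2, A=-2]  = 4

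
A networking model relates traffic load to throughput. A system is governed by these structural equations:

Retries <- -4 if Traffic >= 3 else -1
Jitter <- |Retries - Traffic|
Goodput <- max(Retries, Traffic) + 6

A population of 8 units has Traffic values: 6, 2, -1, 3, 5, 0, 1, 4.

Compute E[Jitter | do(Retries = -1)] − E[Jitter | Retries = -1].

2

The intervention sets Retries=-1 in all 8 units regardless of Traffic. Recomputing Jitter per unit gives 7, 3, 0, 4, 6, 1, 2, 5; average 3.5.
Observing Retries=-1 restricts to units where Retries's equation naturally yields -1: Traffic ∈ {2, -1, 0, 1}. In that subpopulation Jitter = 3, 0, 1, 2, mean 1.5.
Difference = 3.5 − 1.5 = 2.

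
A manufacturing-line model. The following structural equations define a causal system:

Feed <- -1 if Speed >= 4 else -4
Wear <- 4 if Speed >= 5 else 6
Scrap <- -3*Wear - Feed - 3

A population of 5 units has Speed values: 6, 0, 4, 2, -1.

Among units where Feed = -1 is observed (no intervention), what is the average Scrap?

-17

Observing Feed=-1 restricts to units where Feed's equation naturally yields -1: Speed ∈ {6, 4}. In that subpopulation Scrap = -14, -20, mean -17.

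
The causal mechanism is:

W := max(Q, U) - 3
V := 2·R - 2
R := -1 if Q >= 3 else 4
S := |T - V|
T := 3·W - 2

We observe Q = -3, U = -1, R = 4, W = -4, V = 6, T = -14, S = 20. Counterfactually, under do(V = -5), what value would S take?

9

Under do(V=-5), the mechanism V := 2·R - 2 is discarded; V is fixed at -5.
W = max(Q, U) - 3  [with Q=-3, U=-1]  = -4
T = 3·W - 2  [with W=-4]  = -14
S = |T - V|  [with T=-14, V=-5]  = 9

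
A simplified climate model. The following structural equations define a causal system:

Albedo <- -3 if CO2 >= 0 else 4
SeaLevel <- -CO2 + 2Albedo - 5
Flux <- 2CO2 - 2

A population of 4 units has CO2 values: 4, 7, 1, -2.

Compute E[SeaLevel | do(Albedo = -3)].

-13.5

Every unit gets Albedo=-3 under the intervention. SeaLevel values become -15, -18, -12, -9; E[SeaLevel|do(Albedo=-3)] = -13.5.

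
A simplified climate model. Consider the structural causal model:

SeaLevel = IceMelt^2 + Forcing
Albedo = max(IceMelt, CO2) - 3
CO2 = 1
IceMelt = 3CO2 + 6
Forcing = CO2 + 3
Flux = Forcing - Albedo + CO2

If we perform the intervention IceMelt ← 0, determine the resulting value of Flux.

The intervention breaks the incoming arrows to IceMelt: IceMelt = 3CO2 + 6 no longer applies, and IceMelt = 0.
Forcing = CO2 + 3  [with CO2=1]  = 4
Albedo = max(IceMelt, CO2) - 3  [with IceMelt=0, CO2=1]  = -2
Flux = Forcing - Albedo + CO2  [with Forcing=4, Albedo=-2, CO2=1]  = 7

7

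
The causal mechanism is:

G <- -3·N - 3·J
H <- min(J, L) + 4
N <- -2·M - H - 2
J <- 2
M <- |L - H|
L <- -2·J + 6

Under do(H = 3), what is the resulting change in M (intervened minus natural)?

The intervention breaks the incoming arrows to H: H <- min(J, L) + 4 no longer applies, and H = 3.
L = -2·J + 6  [with J=2]  = 2
M = |L - H|  [with L=2, H=3]  = 1
Without intervention: L = -2·J + 6  [with J=2]  = 2; H = min(J, L) + 4  [with J=2, L=2]  = 6; M = |L - H|  [with L=2, H=6]  = 4.
Change = 1 − 4 = -3.

-3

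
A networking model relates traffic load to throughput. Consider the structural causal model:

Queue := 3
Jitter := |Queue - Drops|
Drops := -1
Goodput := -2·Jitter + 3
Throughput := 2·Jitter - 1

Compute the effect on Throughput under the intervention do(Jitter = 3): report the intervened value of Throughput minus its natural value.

The intervention breaks the incoming arrows to Jitter: Jitter := |Queue - Drops| no longer applies, and Jitter = 3.
Throughput = 2·Jitter - 1  [with Jitter=3]  = 5
Without intervention: Jitter = |Queue - Drops|  [with Queue=3, Drops=-1]  = 4; Throughput = 2·Jitter - 1  [with Jitter=4]  = 7.
Change = 5 − 7 = -2.

-2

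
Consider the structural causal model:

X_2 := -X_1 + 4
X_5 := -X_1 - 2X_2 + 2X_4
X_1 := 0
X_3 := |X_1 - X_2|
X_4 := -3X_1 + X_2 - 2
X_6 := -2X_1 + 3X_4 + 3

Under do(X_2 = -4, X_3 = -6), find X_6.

-15

Under do(X_2 = -4, X_3 = -6), each intervened variable's structural equation is replaced by its fixed value.
X_4 = -3X_1 + X_2 - 2  [with X_1=0, X_2=-4]  = -6
X_6 = -2X_1 + 3X_4 + 3  [with X_1=0, X_4=-6]  = -15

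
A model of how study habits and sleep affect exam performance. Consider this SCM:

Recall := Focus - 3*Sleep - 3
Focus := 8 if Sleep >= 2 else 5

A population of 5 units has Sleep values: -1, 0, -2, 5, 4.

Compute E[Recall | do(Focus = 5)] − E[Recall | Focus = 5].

-6.6

Under do(Focus=5), Focus's equation is replaced by Focus=5 for every unit. Per-unit Recall: 5, 2, 8, -13, -10. Mean = -1.6.
Conditioning on Focus=5 selects the 3 unit(s) with Sleep ∈ {-1, 0, -2}. Their Recall values: 5, 2, 8. Mean = 5.
Difference = -1.6 − 5 = -6.6.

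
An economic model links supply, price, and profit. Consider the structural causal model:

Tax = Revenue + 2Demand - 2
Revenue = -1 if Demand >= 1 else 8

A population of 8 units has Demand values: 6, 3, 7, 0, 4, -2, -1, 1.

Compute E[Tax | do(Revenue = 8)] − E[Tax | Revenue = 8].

6.5

Every unit gets Revenue=8 under the intervention. Tax values become 18, 12, 20, 6, 14, 2, 4, 8; E[Tax|do(Revenue=8)] = 10.5.
Observing Revenue=8 restricts to units where Revenue's equation naturally yields 8: Demand ∈ {0, -2, -1}. In that subpopulation Tax = 6, 2, 4, mean 4.
Difference = 10.5 − 4 = 6.5.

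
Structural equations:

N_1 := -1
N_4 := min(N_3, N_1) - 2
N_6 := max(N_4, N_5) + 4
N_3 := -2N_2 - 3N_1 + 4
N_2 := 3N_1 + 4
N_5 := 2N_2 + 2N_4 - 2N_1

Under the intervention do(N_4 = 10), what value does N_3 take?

5

Under do(N_4=10), the mechanism N_4 := min(N_3, N_1) - 2 is discarded; N_4 is fixed at 10.
Since N_3 is not a descendant of the intervened variable, it is unaffected.
N_2 = 3N_1 + 4  [with N_1=-1]  = 1
N_3 = -2N_2 - 3N_1 + 4  [with N_2=1, N_1=-1]  = 5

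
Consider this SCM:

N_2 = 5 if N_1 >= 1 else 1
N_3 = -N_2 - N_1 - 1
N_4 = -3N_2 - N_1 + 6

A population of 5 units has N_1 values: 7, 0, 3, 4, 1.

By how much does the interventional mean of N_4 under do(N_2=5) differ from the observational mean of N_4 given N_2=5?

Under do(N_2=5), N_2's equation is replaced by N_2=5 for every unit. Per-unit N_4: -16, -9, -12, -13, -10. Mean = -12.
Conditioning on N_2=5 selects the 4 unit(s) with N_1 ∈ {7, 3, 4, 1}. Their N_4 values: -16, -12, -13, -10. Mean = -12.75.
Difference = -12 − (-12.75) = 0.75.

0.75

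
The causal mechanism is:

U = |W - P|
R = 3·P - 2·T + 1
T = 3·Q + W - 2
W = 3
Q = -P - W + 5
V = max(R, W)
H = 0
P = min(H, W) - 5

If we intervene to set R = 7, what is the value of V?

7

do(R=7) replaces the equation R = 3·P - 2·T + 1 with the constant R = 7.
V = max(R, W)  [with R=7, W=3]  = 7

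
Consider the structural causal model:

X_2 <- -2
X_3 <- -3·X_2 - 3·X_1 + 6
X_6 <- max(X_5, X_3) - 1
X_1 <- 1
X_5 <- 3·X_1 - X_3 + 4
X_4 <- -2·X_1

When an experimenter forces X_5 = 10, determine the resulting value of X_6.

The intervention breaks the incoming arrows to X_5: X_5 <- 3·X_1 - X_3 + 4 no longer applies, and X_5 = 10.
X_3 = -3·X_2 - 3·X_1 + 6  [with X_2=-2, X_1=1]  = 9
X_6 = max(X_5, X_3) - 1  [with X_5=10, X_3=9]  = 9

9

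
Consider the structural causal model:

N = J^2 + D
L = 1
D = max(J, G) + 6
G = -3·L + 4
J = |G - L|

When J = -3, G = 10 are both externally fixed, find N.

25

Setting J = -3, G = 10 by intervention discards those variables' equations.
D = max(J, G) + 6  [with J=-3, G=10]  = 16
N = J^2 + D  [with J=-3, D=16]  = 25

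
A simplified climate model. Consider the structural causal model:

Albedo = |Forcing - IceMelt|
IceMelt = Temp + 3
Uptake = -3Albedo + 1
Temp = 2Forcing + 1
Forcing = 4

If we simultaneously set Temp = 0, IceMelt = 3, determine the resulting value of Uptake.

-2

Under do(Temp = 0, IceMelt = 3), each intervened variable's structural equation is replaced by its fixed value.
Albedo = |Forcing - IceMelt|  [with Forcing=4, IceMelt=3]  = 1
Uptake = -3Albedo + 1  [with Albedo=1]  = -2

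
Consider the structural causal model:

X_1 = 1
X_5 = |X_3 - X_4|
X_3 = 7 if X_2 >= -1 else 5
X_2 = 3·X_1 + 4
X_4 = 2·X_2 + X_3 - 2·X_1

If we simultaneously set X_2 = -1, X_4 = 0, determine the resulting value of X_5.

Setting X_2 = -1, X_4 = 0 by intervention discards those variables' equations.
X_3 = 7 if X_2 >= -1 else 5  [with X_2=-1]  = 7
X_5 = |X_3 - X_4|  [with X_3=7, X_4=0]  = 7

7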